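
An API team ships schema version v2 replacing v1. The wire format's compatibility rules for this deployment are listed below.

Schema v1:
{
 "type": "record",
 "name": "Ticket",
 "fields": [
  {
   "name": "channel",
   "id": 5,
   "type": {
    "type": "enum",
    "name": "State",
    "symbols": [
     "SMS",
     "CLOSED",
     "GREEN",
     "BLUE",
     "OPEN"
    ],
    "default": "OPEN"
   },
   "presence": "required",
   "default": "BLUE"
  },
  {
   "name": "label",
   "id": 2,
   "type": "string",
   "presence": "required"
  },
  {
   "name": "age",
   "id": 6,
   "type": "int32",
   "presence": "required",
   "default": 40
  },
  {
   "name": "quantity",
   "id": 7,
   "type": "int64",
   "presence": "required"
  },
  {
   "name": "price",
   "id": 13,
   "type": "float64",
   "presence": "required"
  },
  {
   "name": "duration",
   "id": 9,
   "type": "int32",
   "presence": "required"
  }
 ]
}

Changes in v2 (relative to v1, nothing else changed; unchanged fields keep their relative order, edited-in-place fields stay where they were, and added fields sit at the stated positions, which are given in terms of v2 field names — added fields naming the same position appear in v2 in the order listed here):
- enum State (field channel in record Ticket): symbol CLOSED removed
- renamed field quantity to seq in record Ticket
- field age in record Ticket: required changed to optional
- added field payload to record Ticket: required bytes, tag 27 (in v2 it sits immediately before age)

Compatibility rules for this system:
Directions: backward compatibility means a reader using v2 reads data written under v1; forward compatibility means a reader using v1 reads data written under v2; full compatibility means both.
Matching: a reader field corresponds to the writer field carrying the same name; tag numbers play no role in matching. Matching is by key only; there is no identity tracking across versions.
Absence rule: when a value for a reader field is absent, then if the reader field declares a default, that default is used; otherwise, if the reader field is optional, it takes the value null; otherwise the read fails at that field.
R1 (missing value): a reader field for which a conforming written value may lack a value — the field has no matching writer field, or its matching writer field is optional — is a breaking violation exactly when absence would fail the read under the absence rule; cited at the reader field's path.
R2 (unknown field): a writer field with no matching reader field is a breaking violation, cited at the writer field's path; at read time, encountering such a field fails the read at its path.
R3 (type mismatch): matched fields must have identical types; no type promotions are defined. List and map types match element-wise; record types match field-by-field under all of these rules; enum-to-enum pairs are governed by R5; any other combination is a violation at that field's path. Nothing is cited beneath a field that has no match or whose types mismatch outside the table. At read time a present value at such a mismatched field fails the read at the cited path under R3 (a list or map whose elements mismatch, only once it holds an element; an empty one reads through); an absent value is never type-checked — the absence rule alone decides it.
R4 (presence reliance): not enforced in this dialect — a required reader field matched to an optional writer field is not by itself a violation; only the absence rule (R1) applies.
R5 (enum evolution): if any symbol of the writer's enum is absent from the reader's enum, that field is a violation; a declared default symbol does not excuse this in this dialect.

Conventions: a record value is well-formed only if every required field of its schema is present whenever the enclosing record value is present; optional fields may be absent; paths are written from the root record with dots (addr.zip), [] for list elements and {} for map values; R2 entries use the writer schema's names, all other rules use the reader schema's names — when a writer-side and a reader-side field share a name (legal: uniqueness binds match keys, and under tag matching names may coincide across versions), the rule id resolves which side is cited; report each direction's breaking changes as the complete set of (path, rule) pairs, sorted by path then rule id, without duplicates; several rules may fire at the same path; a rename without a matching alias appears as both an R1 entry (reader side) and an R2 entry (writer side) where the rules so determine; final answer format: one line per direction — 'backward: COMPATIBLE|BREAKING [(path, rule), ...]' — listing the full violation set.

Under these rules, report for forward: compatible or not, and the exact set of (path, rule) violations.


in Ticket below, arrows point writer -> reader
forward analysis of Ticket with v1 as reader and v2 as writer:
  channel: paired with writer channel (State -> State; writer required)
  label: paired with writer label (string -> string; writer required)
  age: paired with writer age (int32 -> int32; writer optional)
  no writer field matches reader quantity
  price: paired with writer price (float64 -> float64; writer required)
  duration: paired with writer duration (int32 -> int32; writer required)
  writer payload: unknown to reader
  writer seq: unknown to reader
  breaking: (payload, R2)
  breaking: (quantity, R1)
  breaking: (seq, R2)
  => 3 violation(s): forward is BREAKING for Ticket
the other Ticket changes do not affect what is asked:
  enum State (field channel in record Ticket): symbol CLOSED removed -> fires only in the backward direction of Ticket, which is not asked here
  field age in record Ticket: required changed to optional -> inert for the asked Ticket verdict: nothing fires

forward: BREAKING [(payload, R2), (quantity, R1), (seq, R2)]


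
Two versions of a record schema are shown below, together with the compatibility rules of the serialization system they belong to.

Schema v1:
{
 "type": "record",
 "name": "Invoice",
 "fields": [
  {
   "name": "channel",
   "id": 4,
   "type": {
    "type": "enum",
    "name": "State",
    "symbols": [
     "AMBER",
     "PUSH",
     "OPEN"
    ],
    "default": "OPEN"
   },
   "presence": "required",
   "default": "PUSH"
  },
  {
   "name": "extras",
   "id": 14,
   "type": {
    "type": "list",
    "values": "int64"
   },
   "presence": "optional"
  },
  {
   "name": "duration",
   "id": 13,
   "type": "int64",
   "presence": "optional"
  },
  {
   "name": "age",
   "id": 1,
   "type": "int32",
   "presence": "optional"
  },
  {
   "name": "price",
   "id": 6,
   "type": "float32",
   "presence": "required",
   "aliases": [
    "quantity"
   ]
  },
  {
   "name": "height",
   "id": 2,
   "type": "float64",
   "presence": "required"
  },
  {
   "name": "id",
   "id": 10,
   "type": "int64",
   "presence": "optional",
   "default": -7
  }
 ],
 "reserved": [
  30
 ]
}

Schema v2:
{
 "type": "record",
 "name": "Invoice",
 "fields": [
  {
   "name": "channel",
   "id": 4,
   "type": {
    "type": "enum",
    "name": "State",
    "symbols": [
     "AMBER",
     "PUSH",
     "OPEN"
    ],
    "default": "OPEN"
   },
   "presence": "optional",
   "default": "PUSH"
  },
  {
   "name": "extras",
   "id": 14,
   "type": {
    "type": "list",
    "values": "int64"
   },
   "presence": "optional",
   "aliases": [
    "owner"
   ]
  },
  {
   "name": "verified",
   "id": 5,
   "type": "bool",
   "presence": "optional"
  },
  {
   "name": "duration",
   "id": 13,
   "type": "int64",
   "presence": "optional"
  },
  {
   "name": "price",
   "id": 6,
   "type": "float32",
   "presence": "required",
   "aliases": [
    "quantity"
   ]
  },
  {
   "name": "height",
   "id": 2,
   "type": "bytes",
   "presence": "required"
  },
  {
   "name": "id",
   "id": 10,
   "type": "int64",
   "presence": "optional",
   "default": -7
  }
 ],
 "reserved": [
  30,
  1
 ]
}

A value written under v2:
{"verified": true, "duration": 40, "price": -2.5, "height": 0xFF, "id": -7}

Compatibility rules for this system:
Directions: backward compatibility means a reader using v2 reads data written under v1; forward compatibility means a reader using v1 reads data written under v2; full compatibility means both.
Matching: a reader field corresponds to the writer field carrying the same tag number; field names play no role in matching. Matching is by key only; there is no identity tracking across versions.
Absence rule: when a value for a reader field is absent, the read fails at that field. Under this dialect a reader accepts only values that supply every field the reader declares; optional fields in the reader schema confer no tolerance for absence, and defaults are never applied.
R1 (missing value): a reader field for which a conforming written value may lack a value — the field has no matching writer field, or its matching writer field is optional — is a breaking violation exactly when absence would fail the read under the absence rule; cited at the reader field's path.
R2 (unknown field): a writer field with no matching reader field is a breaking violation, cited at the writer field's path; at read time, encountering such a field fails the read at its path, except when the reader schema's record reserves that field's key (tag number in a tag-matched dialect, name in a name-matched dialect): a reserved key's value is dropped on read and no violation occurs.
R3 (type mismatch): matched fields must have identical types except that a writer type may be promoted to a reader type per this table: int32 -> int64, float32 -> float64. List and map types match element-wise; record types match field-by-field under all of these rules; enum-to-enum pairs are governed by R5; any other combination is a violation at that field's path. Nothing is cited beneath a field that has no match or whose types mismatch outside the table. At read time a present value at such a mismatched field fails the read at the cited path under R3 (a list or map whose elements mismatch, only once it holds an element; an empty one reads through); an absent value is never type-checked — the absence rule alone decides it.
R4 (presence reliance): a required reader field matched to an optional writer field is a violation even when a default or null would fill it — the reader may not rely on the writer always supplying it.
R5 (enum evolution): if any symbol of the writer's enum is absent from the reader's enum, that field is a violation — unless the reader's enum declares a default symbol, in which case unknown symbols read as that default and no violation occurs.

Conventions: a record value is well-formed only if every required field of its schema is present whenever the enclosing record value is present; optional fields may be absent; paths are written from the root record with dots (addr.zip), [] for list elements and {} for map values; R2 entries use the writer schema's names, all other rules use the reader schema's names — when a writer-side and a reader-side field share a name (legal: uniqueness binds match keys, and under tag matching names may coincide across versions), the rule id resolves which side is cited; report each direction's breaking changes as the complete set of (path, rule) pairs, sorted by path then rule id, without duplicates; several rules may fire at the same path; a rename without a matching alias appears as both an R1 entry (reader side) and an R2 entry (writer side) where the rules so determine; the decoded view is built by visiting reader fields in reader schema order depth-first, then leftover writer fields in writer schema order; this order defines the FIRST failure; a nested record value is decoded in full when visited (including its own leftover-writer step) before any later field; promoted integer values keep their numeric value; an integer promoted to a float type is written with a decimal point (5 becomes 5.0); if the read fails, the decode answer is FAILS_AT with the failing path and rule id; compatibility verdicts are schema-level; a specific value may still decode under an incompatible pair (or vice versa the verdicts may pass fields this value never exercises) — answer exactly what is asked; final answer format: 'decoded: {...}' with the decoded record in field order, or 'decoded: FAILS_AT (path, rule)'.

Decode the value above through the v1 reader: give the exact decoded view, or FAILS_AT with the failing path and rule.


the writer's type comes first in each Invoice pair
decoding the Invoice value with the v1 reader:
  read fails at channel under R1 (no fill)
  => FAILS_AT (channel, R1)
the other Invoice changes do not affect what is asked:
  removed field age from record Invoice -> matters for Invoice compatibility verdicts, not for this value's decode
  field height in record Invoice: type float64 changed to bytes -> matters for Invoice compatibility verdicts, not for this value's decode
  added field verified to record Invoice: optional bool, tag 5 (in v2 it sits immediately before duration) -> matters for Invoice compatibility verdicts, not for this value's decode

decoded: FAILS_AT (channel, R1)


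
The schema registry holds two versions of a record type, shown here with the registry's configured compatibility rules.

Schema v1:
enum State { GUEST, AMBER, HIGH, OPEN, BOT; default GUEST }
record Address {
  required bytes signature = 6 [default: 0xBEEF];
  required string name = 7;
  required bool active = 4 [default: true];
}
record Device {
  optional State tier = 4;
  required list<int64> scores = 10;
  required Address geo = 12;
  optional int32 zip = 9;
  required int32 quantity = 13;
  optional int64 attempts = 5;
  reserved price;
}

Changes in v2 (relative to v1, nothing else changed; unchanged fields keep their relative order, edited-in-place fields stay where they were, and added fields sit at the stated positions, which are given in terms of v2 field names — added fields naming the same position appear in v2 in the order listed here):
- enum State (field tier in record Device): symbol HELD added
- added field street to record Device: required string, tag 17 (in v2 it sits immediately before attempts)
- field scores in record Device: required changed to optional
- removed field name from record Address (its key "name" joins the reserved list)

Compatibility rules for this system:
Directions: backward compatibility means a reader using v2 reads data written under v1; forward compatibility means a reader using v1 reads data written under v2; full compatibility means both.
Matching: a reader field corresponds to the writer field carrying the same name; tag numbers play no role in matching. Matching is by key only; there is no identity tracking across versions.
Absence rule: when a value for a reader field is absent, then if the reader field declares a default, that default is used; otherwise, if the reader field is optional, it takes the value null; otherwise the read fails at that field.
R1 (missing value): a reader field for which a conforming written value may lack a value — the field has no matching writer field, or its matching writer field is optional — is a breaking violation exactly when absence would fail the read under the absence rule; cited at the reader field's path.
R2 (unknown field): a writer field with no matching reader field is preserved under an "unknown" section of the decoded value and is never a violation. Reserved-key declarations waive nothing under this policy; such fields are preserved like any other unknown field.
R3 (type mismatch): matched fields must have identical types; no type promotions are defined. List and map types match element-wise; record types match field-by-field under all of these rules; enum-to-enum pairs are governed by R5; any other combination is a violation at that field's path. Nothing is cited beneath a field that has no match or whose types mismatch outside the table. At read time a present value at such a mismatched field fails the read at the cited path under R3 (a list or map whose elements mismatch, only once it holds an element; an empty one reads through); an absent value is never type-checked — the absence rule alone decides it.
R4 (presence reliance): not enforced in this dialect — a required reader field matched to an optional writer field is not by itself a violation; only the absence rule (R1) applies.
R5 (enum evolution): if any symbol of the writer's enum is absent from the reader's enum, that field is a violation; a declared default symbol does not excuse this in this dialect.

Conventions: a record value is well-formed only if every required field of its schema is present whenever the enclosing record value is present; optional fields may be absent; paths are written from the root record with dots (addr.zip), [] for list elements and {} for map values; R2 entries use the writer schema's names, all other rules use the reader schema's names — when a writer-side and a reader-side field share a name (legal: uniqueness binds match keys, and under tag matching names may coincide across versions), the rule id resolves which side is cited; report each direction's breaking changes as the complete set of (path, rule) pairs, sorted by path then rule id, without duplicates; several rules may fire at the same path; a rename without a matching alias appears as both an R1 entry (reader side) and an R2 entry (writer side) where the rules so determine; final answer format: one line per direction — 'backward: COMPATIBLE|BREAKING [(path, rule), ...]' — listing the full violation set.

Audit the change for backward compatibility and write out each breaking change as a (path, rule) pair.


the writer's type comes first in each Device pair
checking backward for Device: reader v2 against writer v1:
  tier: paired with writer tier (State -> State; writer optional)
  scores: paired with writer scores (list<int64> -> list<int64>; writer required)
  geo: paired with writer geo (Address -> Address; writer required)
  zip: paired with writer zip (int32 -> int32; writer optional)
  quantity: paired with writer quantity (int32 -> int32; writer required)
  street: no writer match
  attempts: paired with writer attempts (int64 -> int64; writer optional)
  geo.signature: paired with writer geo.signature (bytes -> bytes; writer required)
  geo.active: paired with writer geo.active (bool -> bool; writer required)
  writer geo.name: unknown to reader
  violation R1 at street
  => backward: BREAKING (1)
diffs on Device not affecting the asked answer:
  enum State (field tier in record Device): symbol HELD added -> its effect on Device is confined to the forward direction, not asked
  field scores in record Device: required changed to optional -> its effect on Device is confined to the forward direction, not asked
  removed field name from record Address (its key "name" joins the reserved list) -> its effect on Device is confined to the forward direction, not asked

backward: BREAKING [(street, R1)]


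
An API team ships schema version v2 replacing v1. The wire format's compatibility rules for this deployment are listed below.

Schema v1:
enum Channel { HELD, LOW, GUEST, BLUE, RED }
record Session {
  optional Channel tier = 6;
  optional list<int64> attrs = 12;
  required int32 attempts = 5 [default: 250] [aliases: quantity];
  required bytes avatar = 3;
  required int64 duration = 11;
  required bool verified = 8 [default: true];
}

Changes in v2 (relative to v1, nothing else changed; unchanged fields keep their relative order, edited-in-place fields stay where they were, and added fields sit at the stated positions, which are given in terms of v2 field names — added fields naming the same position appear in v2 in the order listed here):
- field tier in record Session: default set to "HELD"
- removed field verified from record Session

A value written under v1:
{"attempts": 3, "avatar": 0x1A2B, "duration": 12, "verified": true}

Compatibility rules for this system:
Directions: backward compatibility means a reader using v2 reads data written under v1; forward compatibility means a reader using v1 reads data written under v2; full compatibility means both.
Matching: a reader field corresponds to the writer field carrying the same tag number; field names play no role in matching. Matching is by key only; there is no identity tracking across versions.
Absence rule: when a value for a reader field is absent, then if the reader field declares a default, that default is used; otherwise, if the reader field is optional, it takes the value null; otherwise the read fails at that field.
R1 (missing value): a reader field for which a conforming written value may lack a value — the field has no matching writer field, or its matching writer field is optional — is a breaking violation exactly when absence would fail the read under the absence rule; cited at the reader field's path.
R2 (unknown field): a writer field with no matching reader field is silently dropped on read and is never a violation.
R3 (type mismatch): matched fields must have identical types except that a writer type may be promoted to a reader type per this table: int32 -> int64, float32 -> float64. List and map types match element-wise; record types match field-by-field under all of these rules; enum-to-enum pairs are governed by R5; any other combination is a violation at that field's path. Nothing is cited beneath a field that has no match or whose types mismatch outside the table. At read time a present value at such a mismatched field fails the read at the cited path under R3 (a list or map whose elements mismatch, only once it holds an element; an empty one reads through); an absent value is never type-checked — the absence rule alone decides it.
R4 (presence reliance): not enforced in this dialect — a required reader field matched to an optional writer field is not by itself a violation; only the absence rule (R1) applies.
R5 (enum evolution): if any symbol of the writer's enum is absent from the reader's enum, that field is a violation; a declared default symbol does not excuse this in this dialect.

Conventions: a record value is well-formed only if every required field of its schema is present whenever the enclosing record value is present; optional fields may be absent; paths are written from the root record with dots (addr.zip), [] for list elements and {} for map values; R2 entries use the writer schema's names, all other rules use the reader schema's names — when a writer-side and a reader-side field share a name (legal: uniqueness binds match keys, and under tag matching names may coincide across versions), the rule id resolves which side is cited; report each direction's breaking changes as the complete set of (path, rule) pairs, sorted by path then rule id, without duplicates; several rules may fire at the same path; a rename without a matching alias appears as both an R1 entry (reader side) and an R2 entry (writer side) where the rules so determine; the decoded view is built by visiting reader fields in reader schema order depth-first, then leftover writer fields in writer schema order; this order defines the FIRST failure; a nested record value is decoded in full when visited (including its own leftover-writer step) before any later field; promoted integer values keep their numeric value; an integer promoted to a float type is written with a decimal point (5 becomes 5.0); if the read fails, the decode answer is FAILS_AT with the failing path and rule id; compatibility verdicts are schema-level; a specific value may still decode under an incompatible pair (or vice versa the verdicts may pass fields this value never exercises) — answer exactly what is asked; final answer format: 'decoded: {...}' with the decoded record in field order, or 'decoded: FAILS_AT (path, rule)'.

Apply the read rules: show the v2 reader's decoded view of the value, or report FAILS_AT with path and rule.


decoded: {"tier": "HELD", "attrs": null, "attempts": 3, "avatar": 0x1A2B, "duration": 12}

each type pair in Session: writer, then reader
decode (reader v2):
  tier := "HELD" (missing; default applied)
  attrs := null (missing; optional => null)
  attempts := 3
  avatar := 0x1A2B
  duration := 12
  writer verified: no reader field; dropped
  => decoded: {"tier": "HELD", "attrs": null, "attempts": 3, "avatar": 0x1A2B, "duration": 12}


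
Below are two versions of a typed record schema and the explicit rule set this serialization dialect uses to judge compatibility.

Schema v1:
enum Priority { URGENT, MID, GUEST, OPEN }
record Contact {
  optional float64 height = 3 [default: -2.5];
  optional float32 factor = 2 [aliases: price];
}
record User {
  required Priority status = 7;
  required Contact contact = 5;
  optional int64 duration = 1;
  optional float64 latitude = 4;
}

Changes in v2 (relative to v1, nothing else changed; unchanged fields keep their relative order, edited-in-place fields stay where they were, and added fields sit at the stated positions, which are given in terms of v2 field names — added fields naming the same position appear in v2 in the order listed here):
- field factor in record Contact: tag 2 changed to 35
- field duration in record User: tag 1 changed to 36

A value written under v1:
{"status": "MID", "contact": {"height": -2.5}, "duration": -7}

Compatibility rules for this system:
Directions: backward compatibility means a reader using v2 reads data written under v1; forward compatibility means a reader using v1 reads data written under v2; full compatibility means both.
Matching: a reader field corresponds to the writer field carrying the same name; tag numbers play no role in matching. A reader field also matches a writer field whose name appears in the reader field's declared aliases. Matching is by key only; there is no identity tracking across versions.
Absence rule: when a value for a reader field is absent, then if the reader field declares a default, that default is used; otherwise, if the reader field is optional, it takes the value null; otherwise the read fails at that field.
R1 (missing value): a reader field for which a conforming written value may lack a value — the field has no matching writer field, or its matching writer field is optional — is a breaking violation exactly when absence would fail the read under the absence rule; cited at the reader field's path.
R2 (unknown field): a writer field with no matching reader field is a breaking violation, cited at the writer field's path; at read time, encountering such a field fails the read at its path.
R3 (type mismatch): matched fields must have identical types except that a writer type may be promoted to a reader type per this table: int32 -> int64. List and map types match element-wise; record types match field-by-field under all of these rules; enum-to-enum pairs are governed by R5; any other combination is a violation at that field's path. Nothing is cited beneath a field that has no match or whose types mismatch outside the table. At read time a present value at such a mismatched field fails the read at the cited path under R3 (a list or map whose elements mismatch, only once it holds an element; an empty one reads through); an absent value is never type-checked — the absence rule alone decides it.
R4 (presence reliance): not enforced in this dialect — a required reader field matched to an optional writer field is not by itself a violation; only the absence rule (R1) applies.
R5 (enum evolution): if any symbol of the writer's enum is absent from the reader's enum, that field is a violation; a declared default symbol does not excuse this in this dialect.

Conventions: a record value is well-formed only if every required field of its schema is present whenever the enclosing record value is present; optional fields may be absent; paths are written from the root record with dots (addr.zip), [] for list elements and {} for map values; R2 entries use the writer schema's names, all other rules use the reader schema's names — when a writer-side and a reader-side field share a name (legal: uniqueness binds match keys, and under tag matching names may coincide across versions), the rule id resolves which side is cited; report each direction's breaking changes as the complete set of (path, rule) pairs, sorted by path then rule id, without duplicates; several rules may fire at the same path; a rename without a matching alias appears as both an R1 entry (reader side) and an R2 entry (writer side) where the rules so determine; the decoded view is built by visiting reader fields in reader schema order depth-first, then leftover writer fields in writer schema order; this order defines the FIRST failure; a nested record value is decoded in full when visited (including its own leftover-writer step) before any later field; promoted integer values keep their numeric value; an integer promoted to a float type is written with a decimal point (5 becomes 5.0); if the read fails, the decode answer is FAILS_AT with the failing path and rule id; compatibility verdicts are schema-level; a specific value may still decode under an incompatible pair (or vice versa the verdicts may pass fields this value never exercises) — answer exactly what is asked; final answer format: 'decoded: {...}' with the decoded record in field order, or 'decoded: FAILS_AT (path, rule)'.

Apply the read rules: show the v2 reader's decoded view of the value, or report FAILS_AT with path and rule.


decoded: {"status": "MID", "contact": {"height": -2.5, "factor": null}, "duration": -7, "latitude": null}

arrows below run writer -> reader for User
decode (reader v2):
  status := "MID"
  contact.height := -2.5
  contact.factor := null (absent, optional -> null)
  duration := -7
  latitude := null (absent, optional -> null)
  => decoded: {"status": "MID", "contact": {"height": -2.5, "factor": null}, "duration": -7, "latitude": null}
the other User changes do not affect what is asked:
  field factor in record Contact: tag 2 changed to 35 -> triggers nothing under the printed rules; the User answer is the same either way
  field duration in record User: tag 1 changed to 36 -> triggers nothing under the printed rules; the User answer is the same either way


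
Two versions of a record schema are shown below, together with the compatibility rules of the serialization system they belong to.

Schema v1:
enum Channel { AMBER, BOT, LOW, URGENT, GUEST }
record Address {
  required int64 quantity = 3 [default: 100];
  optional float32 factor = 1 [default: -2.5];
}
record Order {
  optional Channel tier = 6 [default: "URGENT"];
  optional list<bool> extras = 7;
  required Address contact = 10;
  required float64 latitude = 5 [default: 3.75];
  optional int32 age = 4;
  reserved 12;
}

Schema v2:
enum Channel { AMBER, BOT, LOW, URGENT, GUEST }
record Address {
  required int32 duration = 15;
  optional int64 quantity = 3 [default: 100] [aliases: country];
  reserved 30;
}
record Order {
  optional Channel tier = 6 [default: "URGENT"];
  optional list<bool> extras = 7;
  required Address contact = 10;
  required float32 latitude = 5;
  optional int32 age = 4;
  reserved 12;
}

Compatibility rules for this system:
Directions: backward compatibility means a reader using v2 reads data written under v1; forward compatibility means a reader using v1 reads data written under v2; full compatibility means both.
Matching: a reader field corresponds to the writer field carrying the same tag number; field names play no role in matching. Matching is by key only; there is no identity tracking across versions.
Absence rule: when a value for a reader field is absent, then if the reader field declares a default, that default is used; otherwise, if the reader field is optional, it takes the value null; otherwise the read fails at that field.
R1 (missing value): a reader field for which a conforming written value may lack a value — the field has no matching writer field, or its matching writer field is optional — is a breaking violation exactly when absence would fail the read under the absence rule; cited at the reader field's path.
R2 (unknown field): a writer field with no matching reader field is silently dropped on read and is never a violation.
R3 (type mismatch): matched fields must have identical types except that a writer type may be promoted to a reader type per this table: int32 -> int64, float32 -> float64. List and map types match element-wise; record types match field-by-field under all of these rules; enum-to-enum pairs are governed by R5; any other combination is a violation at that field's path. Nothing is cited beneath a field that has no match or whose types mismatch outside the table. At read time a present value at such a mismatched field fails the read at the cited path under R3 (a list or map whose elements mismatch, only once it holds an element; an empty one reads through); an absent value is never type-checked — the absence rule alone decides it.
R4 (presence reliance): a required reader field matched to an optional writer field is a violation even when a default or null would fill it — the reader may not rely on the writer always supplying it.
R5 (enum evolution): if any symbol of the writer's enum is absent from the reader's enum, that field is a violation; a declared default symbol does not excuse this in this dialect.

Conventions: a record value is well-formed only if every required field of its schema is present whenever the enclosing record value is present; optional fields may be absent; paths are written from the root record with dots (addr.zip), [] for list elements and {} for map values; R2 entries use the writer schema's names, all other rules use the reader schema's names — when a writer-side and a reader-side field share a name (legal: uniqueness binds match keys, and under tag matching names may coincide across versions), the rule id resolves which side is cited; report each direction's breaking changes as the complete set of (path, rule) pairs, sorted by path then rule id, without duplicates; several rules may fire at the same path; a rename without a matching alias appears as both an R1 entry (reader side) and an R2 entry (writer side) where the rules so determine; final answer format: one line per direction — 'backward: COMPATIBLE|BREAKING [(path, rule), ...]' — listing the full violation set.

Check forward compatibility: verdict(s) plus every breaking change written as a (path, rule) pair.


forward: BREAKING [(contact.quantity, R4)]

in Order below, arrows point writer -> reader
checking forward for Order: reader v1 against writer v2:
  writer optional, Channel -> Channel: reader tier maps from writer tier
  writer optional, list<bool> -> list<bool>: reader extras maps from writer extras
  writer required, Address -> Address: reader contact maps from writer contact
  writer required, float32 -> float64: reader latitude maps from writer latitude
  writer optional, int32 -> int32: reader age maps from writer age
  writer optional, int64 -> int64: reader contact.quantity maps from writer contact.quantity
  contact.factor: no writer-side match
  leftover writer field: contact.duration
  breaking: (contact.quantity, R4)
  forward on Order therefore BREAKING (1)
the rest of the Order diff is inert for this question:
  field latitude in record Order: type float64 changed to float32 (its default is dropped) -> its effect on Order is confined to the backward direction, not asked
  removed field factor from record Address -> no rule fires on it in Order's dialect; the asked verdict holds
  added field duration to record Address: required int32, tag 15 (in v2 it sits immediately before quantity) -> its effect on Order is confined to the backward direction, not asked


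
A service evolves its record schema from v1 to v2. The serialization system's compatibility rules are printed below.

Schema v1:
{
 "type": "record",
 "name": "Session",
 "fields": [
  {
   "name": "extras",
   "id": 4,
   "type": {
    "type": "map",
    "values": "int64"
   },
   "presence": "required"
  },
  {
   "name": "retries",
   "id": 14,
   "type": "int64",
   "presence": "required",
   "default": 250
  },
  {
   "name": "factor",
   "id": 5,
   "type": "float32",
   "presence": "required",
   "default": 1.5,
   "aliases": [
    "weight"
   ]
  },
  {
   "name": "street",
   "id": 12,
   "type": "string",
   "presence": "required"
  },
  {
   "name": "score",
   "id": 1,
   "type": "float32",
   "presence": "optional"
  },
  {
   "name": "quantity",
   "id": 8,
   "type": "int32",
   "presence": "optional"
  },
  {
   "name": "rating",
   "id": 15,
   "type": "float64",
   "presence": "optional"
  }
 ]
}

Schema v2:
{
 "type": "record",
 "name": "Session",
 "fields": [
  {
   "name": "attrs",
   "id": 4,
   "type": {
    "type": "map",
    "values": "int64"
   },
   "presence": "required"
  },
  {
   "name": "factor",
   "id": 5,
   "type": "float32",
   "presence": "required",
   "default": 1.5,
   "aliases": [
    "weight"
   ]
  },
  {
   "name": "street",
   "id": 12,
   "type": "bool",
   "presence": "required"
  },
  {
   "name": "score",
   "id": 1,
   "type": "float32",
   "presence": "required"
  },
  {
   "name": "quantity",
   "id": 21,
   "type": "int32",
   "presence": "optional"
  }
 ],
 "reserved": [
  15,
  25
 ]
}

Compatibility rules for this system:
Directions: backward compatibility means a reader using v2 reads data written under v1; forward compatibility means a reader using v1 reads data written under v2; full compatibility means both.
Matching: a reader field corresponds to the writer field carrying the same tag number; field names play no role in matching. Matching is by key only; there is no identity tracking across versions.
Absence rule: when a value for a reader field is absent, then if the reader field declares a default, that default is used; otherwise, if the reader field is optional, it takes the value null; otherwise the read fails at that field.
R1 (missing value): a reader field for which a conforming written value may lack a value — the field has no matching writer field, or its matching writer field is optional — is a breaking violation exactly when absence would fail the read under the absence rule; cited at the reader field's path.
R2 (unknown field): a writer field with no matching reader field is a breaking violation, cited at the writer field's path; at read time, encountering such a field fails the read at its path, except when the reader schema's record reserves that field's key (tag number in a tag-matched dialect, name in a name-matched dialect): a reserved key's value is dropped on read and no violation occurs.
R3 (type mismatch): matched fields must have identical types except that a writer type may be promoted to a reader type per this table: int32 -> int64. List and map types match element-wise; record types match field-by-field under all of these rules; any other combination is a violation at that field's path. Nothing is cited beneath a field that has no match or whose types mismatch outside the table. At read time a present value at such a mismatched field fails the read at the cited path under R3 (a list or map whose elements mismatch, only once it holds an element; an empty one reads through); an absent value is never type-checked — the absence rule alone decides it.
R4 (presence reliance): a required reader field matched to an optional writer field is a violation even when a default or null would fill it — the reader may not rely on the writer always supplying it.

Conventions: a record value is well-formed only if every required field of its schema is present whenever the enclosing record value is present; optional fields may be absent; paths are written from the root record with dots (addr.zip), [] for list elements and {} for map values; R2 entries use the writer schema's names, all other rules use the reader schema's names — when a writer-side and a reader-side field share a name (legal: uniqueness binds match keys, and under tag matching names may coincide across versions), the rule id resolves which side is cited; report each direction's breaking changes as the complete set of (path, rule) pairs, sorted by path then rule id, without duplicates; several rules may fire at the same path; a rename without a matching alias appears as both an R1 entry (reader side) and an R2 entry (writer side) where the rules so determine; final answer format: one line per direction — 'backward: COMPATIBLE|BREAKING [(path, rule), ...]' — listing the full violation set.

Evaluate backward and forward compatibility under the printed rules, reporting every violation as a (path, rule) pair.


the writer's type comes first in each Session pair
backward for Session (reader v2, writer v1):
  attrs: paired with writer extras (map<string, int64> -> map<string, int64>; writer required)
  factor: paired with writer factor (float32 -> float32; writer required)
  street: paired with writer street (string -> bool; writer required)
  score: paired with writer score (float32 -> float32; writer optional)
  quantity: no writer match
  writer retries: unknown to reader
  writer quantity: unknown to reader
  writer rating: unknown to reader
  violation R2 at quantity
  violation R2 at retries
  violation R1 at score
  violation R4 at score
  violation R3 at street
  => backward: BREAKING (5)
forward for Session (reader v1, writer v2):
  extras: paired with writer attrs (map<string, int64> -> map<string, int64>; writer required)
  retries: no writer match
  factor: paired with writer factor (float32 -> float32; writer required)
  street: paired with writer street (bool -> string; writer required)
  score: paired with writer score (float32 -> float32; writer required)
  quantity: no writer match
  rating: no writer match
  writer quantity: unknown to reader
  violation R2 at quantity
  violation R3 at street
  => forward: BREAKING (2)

backward: BREAKING [(quantity, R2), (retries, R2), (score, R1), (score, R4), (street, R3)]; forward: BREAKING [(quantity, R2), (street, R3)]
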